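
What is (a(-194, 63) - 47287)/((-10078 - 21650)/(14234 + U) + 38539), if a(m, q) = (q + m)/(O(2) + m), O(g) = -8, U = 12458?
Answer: -9105635477/7420984090 ≈ -1.2270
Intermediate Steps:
a(m, q) = (m + q)/(-8 + m) (a(m, q) = (q + m)/(-8 + m) = (m + q)/(-8 + m))
(a(-194, 63) - 47287)/((-10078 - 21650)/(14234 + U) + 38539) = ((-194 + 63)/(-8 - 194) - 47287)/((-10078 - 21650)/(14234 + 12458) + 38539) = (-131/(-202) - 47287)/(-31728/26692 + 38539) = (-1/202*(-131) - 47287)/(-31728*1/26692 + 38539) = (131/202 - 47287)/(-7932/6673 + 38539) = -9551843/(202*257162815/6673) = -9551843/202*6673/257162815 = -9105635477/7420984090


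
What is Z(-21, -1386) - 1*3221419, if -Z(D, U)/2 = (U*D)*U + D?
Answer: 77460455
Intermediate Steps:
Z(D, U) = -2*D - 2*D*U² (Z(D, U) = -2*((U*D)*U + D) = -2*((D*U)*U + D) = -2*(D*U² + D) = -2*(D + D*U²) = -2*D - 2*D*U²)
Z(-21, -1386) - 1*3221419 = -2*(-21)*(1 + (-1386)²) - 1*3221419 = -2*(-21)*(1 + 1920996) - 3221419 = -2*(-21)*1920997 - 3221419 = 80681874 - 3221419 = 77460455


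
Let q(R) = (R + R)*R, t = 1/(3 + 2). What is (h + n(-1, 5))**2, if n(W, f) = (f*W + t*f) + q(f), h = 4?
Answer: 2500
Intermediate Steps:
t = 1/5 ≈ 0.20000
q(R) = 2*R**2 (q(R) = (2*R)*R = 2*R**2)
n(W, f) = 2*f**2 + f/5 + W*f (n(W, f) = (f*W + f/5) + 2*f**2 = (W*f + f/5) + 2*f**2 = (f/5 + W*f) + 2*f**2 = 2*f**2 + f/5 + W*f)
(h + n(-1, 5))**2 = (4 + (1/5)*5*(1 + 5*(-1) + 10*5))**2 = (4 + (1/5)*5*(1 - 5 + 50))**2 = (4 + (1/5)*5*46)**2 = (4 + 46)**2 = 50**2 = 2500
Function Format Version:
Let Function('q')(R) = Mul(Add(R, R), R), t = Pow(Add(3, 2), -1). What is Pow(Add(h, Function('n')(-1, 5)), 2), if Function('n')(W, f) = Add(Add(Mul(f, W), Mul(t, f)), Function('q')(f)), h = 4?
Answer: 2500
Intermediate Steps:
t = Rational(1, 5) (t = Pow(5, -1) = Rational(1, 5) ≈ 0.20000)
Function('q')(R) = Mul(2, Pow(R, 2)) (Function('q')(R) = Mul(Mul(2, R), R) = Mul(2, Pow(R, 2)))
Function('n')(W, f) = Add(Mul(2, Pow(f, 2)), Mul(Rational(1, 5), f), Mul(W, f)) (Function('n')(W, f) = Add(Add(Mul(f, W), Mul(Rational(1, 5), f)), Mul(2, Pow(f, 2))) = Add(Add(Mul(W, f), Mul(Rational(1, 5), f)), Mul(2, Pow(f, 2))) = Add(Add(Mul(Rational(1, 5), f), Mul(W, f)), Mul(2, Pow(f, 2))) = Add(Mul(2, Pow(f, 2)), Mul(Rational(1, 5), f), Mul(W, f)))
Pow(Add(h, Function('n')(-1, 5)), 2) = Pow(Add(4, Mul(Rational(1, 5), 5, Add(1, Mul(5, -1), Mul(10, 5)))), 2) = Pow(Add(4, Mul(Rational(1, 5), 5, Add(1, -5, 50))), 2) = Pow(Add(4, Mul(Rational(1, 5), 5, 46)), 2) = Pow(Add(4, 46), 2) = Pow(50, 2) = 2500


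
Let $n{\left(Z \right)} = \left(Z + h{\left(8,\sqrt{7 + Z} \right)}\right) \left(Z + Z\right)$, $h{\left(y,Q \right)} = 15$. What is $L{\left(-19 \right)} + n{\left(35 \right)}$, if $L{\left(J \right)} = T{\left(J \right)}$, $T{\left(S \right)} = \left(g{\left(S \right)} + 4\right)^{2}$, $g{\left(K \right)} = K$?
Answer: $3725$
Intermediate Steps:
$T{\left(S \right)} = \left(4 + S\right)^{2}$ ($T{\left(S \right)} = \left(S + 4\right)^{2} = \left(4 + S\right)^{2}$)
$L{\left(J \right)} = \left(4 + J\right)^{2}$
$n{\left(Z \right)} = 2 Z \left(15 + Z\right)$ ($n{\left(Z \right)} = \left(Z + 15\right) \left(Z + Z\right) = \left(15 + Z\right) 2 Z = 2 Z \left(15 + Z\right)$)
$L{\left(-19 \right)} + n{\left(35 \right)} = \left(4 - 19\right)^{2} + 2 \cdot 35 \left(15 + 35\right) = \left(-15\right)^{2} + 2 \cdot 35 \cdot 50 = 225 + 3500 = 3725$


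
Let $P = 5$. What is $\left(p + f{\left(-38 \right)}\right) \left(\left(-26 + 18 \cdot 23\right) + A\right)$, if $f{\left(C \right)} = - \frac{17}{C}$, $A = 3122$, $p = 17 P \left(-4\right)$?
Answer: $- \frac{22644765}{19} \approx -1.1918 \cdot 10^{6}$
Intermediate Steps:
$p = -340$ ($p = 17 \cdot 5 \left(-4\right) = 85 \left(-4\right) = -340$)
$\left(p + f{\left(-38 \right)}\right) \left(\left(-26 + 18 \cdot 23\right) + A\right) = \left(-340 - \frac{17}{-38}\right) \left(\left(-26 + 18 \cdot 23\right) + 3122\right) = \left(-340 - - \frac{17}{38}\right) \left(\left(-26 + 414\right) + 3122\right) = \left(-340 + \frac{17}{38}\right) \left(388 + 3122\right) = \left(- \frac{12903}{38}\right) 3510 = - \frac{22644765}{19}$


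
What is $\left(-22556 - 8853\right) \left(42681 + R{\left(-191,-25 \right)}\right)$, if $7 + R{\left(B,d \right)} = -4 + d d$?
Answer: $-1359852655$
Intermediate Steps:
$R{\left(B,d \right)} = -11 + d^{2}$ ($R{\left(B,d \right)} = -7 + \left(-4 + d d\right) = -7 + \left(-4 + d^{2}\right) = -11 + d^{2}$)
$\left(-22556 - 8853\right) \left(42681 + R{\left(-191,-25 \right)}\right) = \left(-22556 - 8853\right) \left(42681 - \left(11 - \left(-25\right)^{2}\right)\right) = - 31409 \left(42681 + \left(-11 + 625\right)\right) = - 31409 \left(42681 + 614\right) = \left(-31409\right) 43295 = -1359852655$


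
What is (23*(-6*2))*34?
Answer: -9384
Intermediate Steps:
(23*(-6*2))*34 = (23*(-12))*34 = -276*34 = -9384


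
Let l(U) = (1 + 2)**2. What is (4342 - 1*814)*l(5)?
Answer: 31752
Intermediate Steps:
l(U) = 9 (l(U) = 3**2 = 9)
(4342 - 1*814)*l(5) = (4342 - 1*814)*9 = (4342 - 814)*9 = 3528*9 = 31752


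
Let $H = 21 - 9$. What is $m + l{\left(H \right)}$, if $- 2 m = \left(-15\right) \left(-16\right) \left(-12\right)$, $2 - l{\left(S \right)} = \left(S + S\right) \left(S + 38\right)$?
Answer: $242$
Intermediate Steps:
$H = 12$ ($H = 21 - 9 = 12$)
$l{\left(S \right)} = 2 - 2 S \left(38 + S\right)$ ($l{\left(S \right)} = 2 - \left(S + S\right) \left(S + 38\right) = 2 - 2 S \left(38 + S\right)$)
$m = 1440$ ($m = - \frac{\left(-15\right) \left(-16\right) \left(-12\right)}{2} = - \frac{240 \left(-12\right)}{2} = \left(- \frac{1}{2}\right) \left(-2880\right) = 1440$)
$m + l{\left(H \right)} = 1440 - \left(910 + 288\right) = 1440 - 1198 = 242$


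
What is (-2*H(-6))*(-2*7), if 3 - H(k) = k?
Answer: 252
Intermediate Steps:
H(k) = 3 - k
(-2*H(-6))*(-2*7) = (-2*(3 - 1*(-6)))*(-2*7) = -2*(3 + 6)*(-14) = -2*9*(-14) = -18*(-14) = 252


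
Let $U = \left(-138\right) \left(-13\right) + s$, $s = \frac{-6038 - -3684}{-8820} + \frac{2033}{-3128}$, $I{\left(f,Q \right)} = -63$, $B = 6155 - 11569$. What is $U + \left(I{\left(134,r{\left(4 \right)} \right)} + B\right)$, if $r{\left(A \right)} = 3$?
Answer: $- \frac{25405176857}{6897240} \approx -3683.4$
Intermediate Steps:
$B = -5414$ ($B = 6155 - 11569 = -5414$)
$s = - \frac{2641937}{6897240}$ ($s = \left(-6038 + 3684\right) \left(- \frac{1}{8820}\right) + 2033 \left(- \frac{1}{3128}\right) = \left(-2354\right) \left(- \frac{1}{8820}\right) - \frac{2033}{3128} = \frac{1177}{4410} - \frac{2033}{3128} = - \frac{2641937}{6897240} \approx -0.38304$)
$U = \frac{12371006623}{6897240}$ ($U = \left(-138\right) \left(-13\right) - \frac{2641937}{6897240} = 1794 - \frac{2641937}{6897240} = \frac{12371006623}{6897240} \approx 1793.6$)
$U + \left(I{\left(134,r{\left(4 \right)} \right)} + B\right) = \frac{12371006623}{6897240} - 5477 = - \frac{25405176857}{6897240}$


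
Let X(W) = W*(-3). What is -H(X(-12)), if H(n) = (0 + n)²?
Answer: -1296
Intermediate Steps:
X(W) = -3*W
H(n) = n²
-H(X(-12)) = -(-3*(-12))² = -1*36² = -1*1296 = -1296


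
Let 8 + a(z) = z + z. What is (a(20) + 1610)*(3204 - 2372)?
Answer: 1366144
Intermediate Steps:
a(z) = -8 + 2*z (a(z) = -8 + (z + z) = -8 + 2*z)
(a(20) + 1610)*(3204 - 2372) = ((-8 + 2*20) + 1610)*(3204 - 2372) = ((-8 + 40) + 1610)*832 = (32 + 1610)*832 = 1642*832 = 1366144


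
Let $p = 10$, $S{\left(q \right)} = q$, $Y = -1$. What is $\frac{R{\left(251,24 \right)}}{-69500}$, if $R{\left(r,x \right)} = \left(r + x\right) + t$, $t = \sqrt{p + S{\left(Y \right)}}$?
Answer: $- \frac{1}{250} \approx -0.004$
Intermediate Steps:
$t = 3$ ($t = \sqrt{10 - 1} = \sqrt{9} = 3$)
$R{\left(r,x \right)} = 3 + r + x$ ($R{\left(r,x \right)} = \left(r + x\right) + 3 = 3 + r + x$)
$\frac{R{\left(251,24 \right)}}{-69500} = \frac{3 + 251 + 24}{-69500} = 278 \left(- \frac{1}{69500}\right) = - \frac{1}{250}$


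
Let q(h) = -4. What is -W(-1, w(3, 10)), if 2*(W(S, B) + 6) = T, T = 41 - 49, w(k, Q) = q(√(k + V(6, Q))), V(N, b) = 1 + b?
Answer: 10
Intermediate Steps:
w(k, Q) = -4
T = -8
W(S, B) = -10 (W(S, B) = -6 + (½)*(-8) = -6 - 4 = -10)
-W(-1, w(3, 10)) = -1*(-10) = 10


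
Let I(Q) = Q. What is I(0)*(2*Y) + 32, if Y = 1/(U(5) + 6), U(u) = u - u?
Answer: 32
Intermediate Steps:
U(u) = 0
Y = ⅙ (Y = 1/(0 + 6) = 1/6 = ⅙ ≈ 0.16667)
I(0)*(2*Y) + 32 = 0*(2*(⅙)) + 32 = 0*(⅓) + 32 = 0 + 32 = 32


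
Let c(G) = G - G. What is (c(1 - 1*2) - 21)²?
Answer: 441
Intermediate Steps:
c(G) = 0
(c(1 - 1*2) - 21)² = (0 - 21)² = (-21)² = 441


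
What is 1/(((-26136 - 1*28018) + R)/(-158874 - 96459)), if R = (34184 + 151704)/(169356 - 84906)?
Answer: 10781435925/2286559706 ≈ 4.7151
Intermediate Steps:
R = 92944/42225 (R = 185888/84450 = 185888*(1/84450) = 92944/42225 ≈ 2.2012)
1/(((-26136 - 1*28018) + R)/(-158874 - 96459)) = 1/(((-26136 - 1*28018) + 92944/42225)/(-158874 - 96459)) = 1/(((-26136 - 28018) + 92944/42225)/(-255333)) = 1/((-54154 + 92944/42225)*(-1/255333)) = 1/(-2286559706/42225*(-1/255333)) = 1/(2286559706/10781435925) = 10781435925/2286559706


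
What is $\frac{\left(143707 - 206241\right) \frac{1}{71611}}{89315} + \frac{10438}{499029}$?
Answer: $\frac{66729578542184}{3191757778192485} \approx 0.020907$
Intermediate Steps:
$\frac{\left(143707 - 206241\right) \frac{1}{71611}}{89315} + \frac{10438}{499029} = \left(143707 - 206241\right) \frac{1}{71611} \cdot \frac{1}{89315} + 10438 \cdot \frac{1}{499029} = \left(-62534\right) \frac{1}{71611} \cdot \frac{1}{89315} + \frac{10438}{499029} = \left(- \frac{62534}{71611}\right) \frac{1}{89315} + \frac{10438}{499029} = - \frac{62534}{6395936465} + \frac{10438}{499029} = \frac{66729578542184}{3191757778192485}$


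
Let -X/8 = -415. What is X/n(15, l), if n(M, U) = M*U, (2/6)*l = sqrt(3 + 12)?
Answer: 664*sqrt(15)/135 ≈ 19.049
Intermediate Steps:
l = 3*sqrt(15) (l = 3*sqrt(3 + 12) = 3*sqrt(15) ≈ 11.619)
X = 3320 (X = -8*(-415) = 3320)
X/n(15, l) = 3320/((15*(3*sqrt(15)))) = 3320/((45*sqrt(15))) = 3320*(sqrt(15)/675) = 664*sqrt(15)/135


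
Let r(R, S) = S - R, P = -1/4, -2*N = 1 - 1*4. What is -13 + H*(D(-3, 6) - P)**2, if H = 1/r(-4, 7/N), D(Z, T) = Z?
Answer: -5045/416 ≈ -12.127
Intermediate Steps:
N = 3/2 (N = -(1 - 1*4)/2 = -(1 - 4)/2 = -1/2*(-3) = 3/2 ≈ 1.5000)
P = -1/4 (P = -1*1/4 = -1/4 ≈ -0.25000)
H = 3/26 (H = 1/(7/(3/2) - 1*(-4)) = 1/(7*(2/3) + 4) = 1/(14/3 + 4) = 1/(26/3) = 3/26 ≈ 0.11538)
-13 + H*(D(-3, 6) - P)**2 = -13 + 3*(-3 - 1*(-1/4))**2/26 = -13 + 3*(-3 + 1/4)**2/26 = -13 + 3*(-11/4)**2/26 = -13 + (3/26)*(121/16) = -13 + 363/416 = -5045/416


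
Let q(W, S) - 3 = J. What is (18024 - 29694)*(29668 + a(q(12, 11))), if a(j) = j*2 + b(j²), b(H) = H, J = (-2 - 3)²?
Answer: -356028360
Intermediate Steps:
J = 25 (J = (-5)² = 25)
q(W, S) = 28 (q(W, S) = 3 + 25 = 28)
a(j) = j² + 2*j (a(j) = j*2 + j² = 2*j + j² = j² + 2*j)
(18024 - 29694)*(29668 + a(q(12, 11))) = (18024 - 29694)*(29668 + 28*(2 + 28)) = -11670*(29668 + 28*30) = -11670*(29668 + 840) = -11670*30508 = -356028360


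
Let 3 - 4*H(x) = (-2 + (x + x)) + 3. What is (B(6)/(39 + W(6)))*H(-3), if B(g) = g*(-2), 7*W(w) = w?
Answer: -56/93 ≈ -0.60215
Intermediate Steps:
W(w) = w/7
B(g) = -2*g
H(x) = ½ - x/2 (H(x) = ¾ - ((-2 + (x + x)) + 3)/4 = ¾ - ((-2 + 2*x) + 3)/4 = ¾ - (1 + 2*x)/4 = ¾ + (-¼ - x/2) = ½ - x/2)
(B(6)/(39 + W(6)))*H(-3) = ((-2*6)/(39 + (⅐)*6))*(½ - ½*(-3)) = (-12/(39 + 6/7))*(½ + 3/2) = -12/279/7*2 = -12*7/279*2 = -28/93*2 = -56/93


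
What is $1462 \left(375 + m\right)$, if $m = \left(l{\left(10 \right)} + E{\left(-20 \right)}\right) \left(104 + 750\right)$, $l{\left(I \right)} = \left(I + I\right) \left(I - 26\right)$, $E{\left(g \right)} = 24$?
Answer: $-369021958$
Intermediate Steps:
$l{\left(I \right)} = 2 I \left(-26 + I\right)$
$m = -252784$ ($m = \left(2 \cdot 10 \left(-26 + 10\right) + 24\right) \left(104 + 750\right) = \left(2 \cdot 10 \left(-16\right) + 24\right) 854 = \left(-320 + 24\right) 854 = \left(-296\right) 854 = -252784$)
$1462 \left(375 + m\right) = 1462 \left(375 - 252784\right) = 1462 \left(-252409\right) = -369021958$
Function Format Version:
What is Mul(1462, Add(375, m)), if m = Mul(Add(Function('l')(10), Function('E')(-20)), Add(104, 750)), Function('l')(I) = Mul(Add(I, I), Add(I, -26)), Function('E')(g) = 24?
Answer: -369021958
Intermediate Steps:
Function('l')(I) = Mul(2, I, Add(-26, I)) (Function('l')(I) = Mul(Mul(2, I), Add(-26, I)) = Mul(2, I, Add(-26, I)))
m = -252784 (m = Mul(Add(Mul(2, 10, Add(-26, 10)), 24), Add(104, 750)) = Mul(Add(Mul(2, 10, -16), 24), 854) = Mul(Add(-320, 24), 854) = Mul(-296, 854) = -252784)
Mul(1462, Add(375, m)) = Mul(1462, Add(375, -252784)) = Mul(1462, -252409) = -369021958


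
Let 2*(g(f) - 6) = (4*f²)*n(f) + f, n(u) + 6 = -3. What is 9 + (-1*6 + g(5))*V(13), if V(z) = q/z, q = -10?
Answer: 4592/13 ≈ 353.23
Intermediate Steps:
n(u) = -9 (n(u) = -6 - 3 = -9)
V(z) = -10/z
g(f) = 6 + f/2 - 18*f² (g(f) = 6 + ((4*f²)*(-9) + f)/2 = 6 + (-36*f² + f)/2 = 6 + (f - 36*f²)/2 = 6 + (f/2 - 18*f²) = 6 + f/2 - 18*f²)
9 + (-1*6 + g(5))*V(13) = 9 + (-1*6 + (6 + (½)*5 - 18*5²))*(-10/13) = 9 + (-6 + (6 + 5/2 - 18*25))*(-10*1/13) = 9 + (-6 + (6 + 5/2 - 450))*(-10/13) = 9 + (-6 - 883/2)*(-10/13) = 9 - 895/2*(-10/13) = 9 + 4475/13 = 4592/13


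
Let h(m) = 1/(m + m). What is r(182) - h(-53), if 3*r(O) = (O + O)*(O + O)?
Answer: 14044579/318 ≈ 44165.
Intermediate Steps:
h(m) = 1/(2*m)
r(O) = 4*O²/3 (r(O) = ((O + O)*(O + O))/3 = ((2*O)*(2*O))/3 = (4*O²)/3 = 4*O²/3)
r(182) - h(-53) = (4/3)*182² - 1/(2*(-53)) = (4/3)*33124 - (-1)/(2*53) = 132496/3 - 1*(-1/106) = 132496/3 + 1/106 = 14044579/318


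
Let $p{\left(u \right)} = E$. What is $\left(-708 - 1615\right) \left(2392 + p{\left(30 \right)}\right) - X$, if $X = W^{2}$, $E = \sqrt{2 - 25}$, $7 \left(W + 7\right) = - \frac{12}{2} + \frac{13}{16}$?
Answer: $- \frac{69702942793}{12544} - 2323 i \sqrt{23} \approx -5.5567 \cdot 10^{6} - 11141.0 i$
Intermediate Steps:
$W = - \frac{867}{112}$ ($W = -7 + \frac{- \frac{12}{2} + \frac{13}{16}}{7} = -7 + \frac{\left(-12\right) \frac{1}{2} + 13 \cdot \frac{1}{16}}{7} = -7 + \frac{-6 + \frac{13}{16}}{7} = -7 + \frac{1}{7} \left(- \frac{83}{16}\right) = -7 - \frac{83}{112} = - \frac{867}{112} \approx -7.7411$)
$E = i \sqrt{23}$ ($E = \sqrt{-23} = i \sqrt{23} \approx 4.7958 i$)
$p{\left(u \right)} = i \sqrt{23}$
$X = \frac{751689}{12544}$ ($X = \left(- \frac{867}{112}\right)^{2} = \frac{751689}{12544} \approx 59.924$)
$\left(-708 - 1615\right) \left(2392 + p{\left(30 \right)}\right) - X = \left(-708 - 1615\right) \left(2392 + i \sqrt{23}\right) - \frac{751689}{12544} = - 2323 \left(2392 + i \sqrt{23}\right) - \frac{751689}{12544} = \left(-5556616 - 2323 i \sqrt{23}\right) - \frac{751689}{12544} = - \frac{69702942793}{12544} - 2323 i \sqrt{23}$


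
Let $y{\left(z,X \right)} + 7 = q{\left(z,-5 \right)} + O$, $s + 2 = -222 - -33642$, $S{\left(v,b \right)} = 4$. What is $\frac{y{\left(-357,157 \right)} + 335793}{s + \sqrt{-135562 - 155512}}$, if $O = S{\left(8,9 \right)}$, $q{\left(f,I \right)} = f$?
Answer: $\frac{266892857}{26596519} - \frac{15973 i \sqrt{291074}}{53193038} \approx 10.035 - 0.16201 i$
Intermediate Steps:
$O = 4$
$s = 33418$ ($s = -2 - -33420 = -2 + \left(-222 + 33642\right) = -2 + 33420 = 33418$)
$y{\left(z,X \right)} = -3 + z$ ($y{\left(z,X \right)} = -7 + \left(z + 4\right) = -7 + \left(4 + z\right) = -3 + z$)
$\frac{y{\left(-357,157 \right)} + 335793}{s + \sqrt{-135562 - 155512}} = \frac{\left(-3 - 357\right) + 335793}{33418 + \sqrt{-135562 - 155512}} = \frac{-360 + 335793}{33418 + \sqrt{-291074}} = \frac{335433}{33418 + i \sqrt{291074}}$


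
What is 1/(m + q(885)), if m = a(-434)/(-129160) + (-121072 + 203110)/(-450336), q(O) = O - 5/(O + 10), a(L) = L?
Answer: 216908462480/191923992011017 ≈ 0.0011302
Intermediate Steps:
q(O) = O - 5/(10 + O)
m = -216678797/1211779120 (m = -434/(-129160) + (-121072 + 203110)/(-450336) = -434*(-1/129160) + 82038*(-1/450336) = 217/64580 - 13673/75056 = -216678797/1211779120 ≈ -0.17881)
1/(m + q(885)) = 1/(-216678797/1211779120 + (-5 + 885² + 10*885)/(10 + 885)) = 1/(-216678797/1211779120 + (-5 + 783225 + 8850)/895) = 1/(-216678797/1211779120 + (1/895)*792070) = 1/(-216678797/1211779120 + 158414/179) = 1/(191923992011017/216908462480) = 216908462480/191923992011017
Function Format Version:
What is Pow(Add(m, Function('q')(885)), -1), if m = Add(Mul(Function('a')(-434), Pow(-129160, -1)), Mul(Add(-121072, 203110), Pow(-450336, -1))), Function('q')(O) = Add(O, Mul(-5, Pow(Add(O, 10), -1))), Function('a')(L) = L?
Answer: Rational(216908462480, 191923992011017) ≈ 0.0011302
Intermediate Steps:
Function('q')(O) = Add(O, Mul(-5, Pow(Add(10, O), -1)))
m = Rational(-216678797, 1211779120) (m = Add(Mul(-434, Pow(-129160, -1)), Mul(Add(-121072, 203110), Pow(-450336, -1))) = Add(Mul(-434, Rational(-1, 129160)), Mul(82038, Rational(-1, 450336))) = Add(Rational(217, 64580), Rational(-13673, 75056)) = Rational(-216678797, 1211779120) ≈ -0.17881)
Pow(Add(m, Function('q')(885)), -1) = Pow(Add(Rational(-216678797, 1211779120), Mul(Pow(Add(10, 885), -1), Add(-5, Pow(885, 2), Mul(10, 885)))), -1) = Pow(Add(Rational(-216678797, 1211779120), Mul(Pow(895, -1), Add(-5, 783225, 8850))), -1) = Pow(Add(Rational(-216678797, 1211779120), Mul(Rational(1, 895), 792070)), -1) = Pow(Add(Rational(-216678797, 1211779120), Rational(158414, 179)), -1) = Pow(Rational(191923992011017, 216908462480), -1) = Rational(216908462480, 191923992011017)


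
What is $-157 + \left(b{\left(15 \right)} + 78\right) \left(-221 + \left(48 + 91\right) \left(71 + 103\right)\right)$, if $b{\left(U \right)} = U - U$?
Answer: $1869113$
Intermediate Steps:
$b{\left(U \right)} = 0$
$-157 + \left(b{\left(15 \right)} + 78\right) \left(-221 + \left(48 + 91\right) \left(71 + 103\right)\right) = -157 + \left(0 + 78\right) \left(-221 + \left(48 + 91\right) \left(71 + 103\right)\right) = -157 + 78 \left(-221 + 139 \cdot 174\right) = -157 + 78 \left(-221 + 24186\right) = -157 + 78 \cdot 23965 = -157 + 1869270 = 1869113$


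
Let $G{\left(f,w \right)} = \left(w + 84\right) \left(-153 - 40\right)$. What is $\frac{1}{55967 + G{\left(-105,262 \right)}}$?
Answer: $- \frac{1}{10811} \approx -9.2498 \cdot 10^{-5}$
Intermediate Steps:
$G{\left(f,w \right)} = -16212 - 193 w$ ($G{\left(f,w \right)} = \left(84 + w\right) \left(-193\right) = -16212 - 193 w$)
$\frac{1}{55967 + G{\left(-105,262 \right)}} = \frac{1}{55967 - 66778} = \frac{1}{-10811} = - \frac{1}{10811}$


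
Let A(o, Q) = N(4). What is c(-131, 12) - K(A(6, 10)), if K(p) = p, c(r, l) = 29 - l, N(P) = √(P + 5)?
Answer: 14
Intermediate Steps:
N(P) = √(5 + P)
A(o, Q) = 3 (A(o, Q) = √(5 + 4) = √9 = 3)
c(-131, 12) - K(A(6, 10)) = (29 - 1*12) - 1*3 = (29 - 12) - 3 = 17 - 3 = 14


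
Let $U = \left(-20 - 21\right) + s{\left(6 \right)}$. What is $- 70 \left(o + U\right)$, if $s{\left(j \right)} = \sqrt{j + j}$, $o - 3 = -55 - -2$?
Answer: $6370 - 140 \sqrt{3} \approx 6127.5$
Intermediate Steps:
$o = -50$ ($o = 3 - 53 = -50$)
$s{\left(j \right)} = \sqrt{2} \sqrt{j}$ ($s{\left(j \right)} = \sqrt{2 j} = \sqrt{2} \sqrt{j}$)
$U = -41 + 2 \sqrt{3}$ ($U = \left(-20 - 21\right) + \sqrt{2} \sqrt{6} = -41 + 2 \sqrt{3} \approx -37.536$)
$- 70 \left(o + U\right) = - 70 \left(-50 - \left(41 - 2 \sqrt{3}\right)\right) = - 70 \left(-91 + 2 \sqrt{3}\right) = 6370 - 140 \sqrt{3}$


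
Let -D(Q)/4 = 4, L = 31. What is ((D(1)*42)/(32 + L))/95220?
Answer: -8/71415 ≈ -0.00011202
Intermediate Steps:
D(Q) = -16 (D(Q) = -4*4 = -16)
((D(1)*42)/(32 + L))/95220 = ((-16*42)/(32 + 31))/95220 = -672/63*(1/95220) = -672*1/63*(1/95220) = -32/3*1/95220 = -8/71415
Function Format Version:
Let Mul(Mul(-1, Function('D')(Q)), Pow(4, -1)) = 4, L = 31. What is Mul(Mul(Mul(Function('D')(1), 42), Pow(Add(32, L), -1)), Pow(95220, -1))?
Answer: Rational(-8, 71415) ≈ -0.00011202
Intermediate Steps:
Function('D')(Q) = -16 (Function('D')(Q) = Mul(-4, 4) = -16)
Mul(Mul(Mul(Function('D')(1), 42), Pow(Add(32, L), -1)), Pow(95220, -1)) = Mul(Mul(Mul(-16, 42), Pow(Add(32, 31), -1)), Pow(95220, -1)) = Mul(Mul(-672, Pow(63, -1)), Rational(1, 95220)) = Mul(Mul(-672, Rational(1, 63)), Rational(1, 95220)) = Mul(Rational(-32, 3), Rational(1, 95220)) = Rational(-8, 71415)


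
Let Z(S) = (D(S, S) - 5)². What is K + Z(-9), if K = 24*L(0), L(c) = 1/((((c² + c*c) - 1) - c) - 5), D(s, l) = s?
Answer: 192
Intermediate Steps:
Z(S) = (-5 + S)² (Z(S) = (S - 5)² = (-5 + S)²)
L(c) = 1/(-6 - c + 2*c²) (L(c) = 1/((((c² + c²) - 1) - c) - 5) = 1/(((2*c² - 1) - c) - 5) = 1/(((-1 + 2*c²) - c) - 5) = 1/((-1 - c + 2*c²) - 5) = 1/(-6 - c + 2*c²))
K = -4 (K = 24/(-6 - 1*0 + 2*0²) = 24/(-6 + 0 + 2*0) = 24/(-6 + 0 + 0) = 24/(-6) = 24*(-⅙) = -4)
K + Z(-9) = -4 + (-5 - 9)² = -4 + (-14)² = -4 + 196 = 192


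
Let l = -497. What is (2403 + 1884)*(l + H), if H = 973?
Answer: 2040612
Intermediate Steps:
(2403 + 1884)*(l + H) = (2403 + 1884)*(-497 + 973) = 4287*476 = 2040612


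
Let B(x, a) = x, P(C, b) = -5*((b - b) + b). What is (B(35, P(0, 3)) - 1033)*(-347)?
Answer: 346306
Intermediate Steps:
P(C, b) = -5*b (P(C, b) = -5*(0 + b) = -5*b)
(B(35, P(0, 3)) - 1033)*(-347) = (35 - 1033)*(-347) = -998*(-347) = 346306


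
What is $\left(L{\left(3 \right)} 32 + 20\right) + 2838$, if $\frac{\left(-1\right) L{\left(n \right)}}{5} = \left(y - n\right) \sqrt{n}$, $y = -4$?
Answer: $2858 + 1120 \sqrt{3} \approx 4797.9$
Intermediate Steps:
$L{\left(n \right)} = - 5 \sqrt{n} \left(-4 - n\right)$ ($L{\left(n \right)} = - 5 \left(-4 - n\right) \sqrt{n} = - 5 \sqrt{n} \left(-4 - n\right)$)
$\left(L{\left(3 \right)} 32 + 20\right) + 2838 = \left(5 \sqrt{3} \left(4 + 3\right) 32 + 20\right) + 2838 = \left(5 \sqrt{3} \cdot 7 \cdot 32 + 20\right) + 2838 = \left(35 \sqrt{3} \cdot 32 + 20\right) + 2838 = \left(1120 \sqrt{3} + 20\right) + 2838 = \left(20 + 1120 \sqrt{3}\right) + 2838 = 2858 + 1120 \sqrt{3}$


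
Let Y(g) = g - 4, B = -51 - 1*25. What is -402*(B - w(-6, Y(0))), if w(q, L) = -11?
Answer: 26130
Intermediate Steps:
B = -76 (B = -51 - 25 = -76)
Y(g) = -4 + g
-402*(B - w(-6, Y(0))) = -402*(-76 - 1*(-11)) = -402*(-76 + 11) = -402*(-65) = 26130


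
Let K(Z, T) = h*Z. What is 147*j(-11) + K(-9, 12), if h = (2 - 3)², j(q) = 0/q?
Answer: -9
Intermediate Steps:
j(q) = 0
h = 1 (h = (-1)² = 1)
K(Z, T) = Z (K(Z, T) = 1*Z = Z)
147*j(-11) + K(-9, 12) = 147*0 - 9 = 0 - 9 = -9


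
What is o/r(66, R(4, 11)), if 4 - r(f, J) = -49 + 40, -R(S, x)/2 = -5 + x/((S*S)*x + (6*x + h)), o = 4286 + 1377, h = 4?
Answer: 5663/13 ≈ 435.62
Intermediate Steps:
o = 5663
R(S, x) = 10 - 2*x/(4 + 6*x + x*S²) (R(S, x) = -2*(-5 + x/((S*S)*x + (6*x + 4))) = -2*(-5 + x/(S²*x + (4 + 6*x))) = -2*(-5 + x/(x*S² + (4 + 6*x))) = -2*(-5 + x/(4 + 6*x + x*S²)) = 10 - 2*x/(4 + 6*x + x*S²))
r(f, J) = 13 (r(f, J) = 4 - (-49 + 40) = 4 - 1*(-9) = 4 + 9 = 13)
o/r(66, R(4, 11)) = 5663/13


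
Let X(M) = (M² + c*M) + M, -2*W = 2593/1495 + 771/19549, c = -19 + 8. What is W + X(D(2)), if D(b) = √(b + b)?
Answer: -493533681/29225755 ≈ -16.887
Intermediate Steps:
c = -11
D(b) = √2*√b (D(b) = √(2*b) = √2*√b)
W = -25921601/29225755 (W = -(2593/1495 + 771/19549)/2 = -½*51843202/29225755 = -25921601/29225755 ≈ -0.88694)
X(M) = M² - 10*M (X(M) = (M² - 11*M) + M = M² - 10*M)
W + X(D(2)) = -25921601/29225755 + (√2*√2)*(-10 + √2*√2) = -25921601/29225755 + 2*(-10 + 2) = -25921601/29225755 + 2*(-8) = -25921601/29225755 - 16 = -493533681/29225755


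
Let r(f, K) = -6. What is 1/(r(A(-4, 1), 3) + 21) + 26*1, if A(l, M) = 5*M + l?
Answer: 391/15 ≈ 26.067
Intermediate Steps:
A(l, M) = l + 5*M
1/(r(A(-4, 1), 3) + 21) + 26*1 = 1/(-6 + 21) + 26*1 = 1/15 + 26 = 391/15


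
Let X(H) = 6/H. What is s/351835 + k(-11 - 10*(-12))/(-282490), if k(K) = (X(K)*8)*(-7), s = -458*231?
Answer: -29614103442/98486324885 ≈ -0.30069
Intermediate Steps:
s = -105798
k(K) = -336/K (k(K) = ((6/K)*8)*(-7) = (48/K)*(-7) = -336/K)
s/351835 + k(-11 - 10*(-12))/(-282490) = -105798/351835 - 336/(-11 - 10*(-12))/(-282490) = -105798*1/351835 - 336/(-11 + 120)*(-1/282490) = -9618/31985 - 336/109*(-1/282490) = -9618/31985 + 168/15395705 = -29614103442/98486324885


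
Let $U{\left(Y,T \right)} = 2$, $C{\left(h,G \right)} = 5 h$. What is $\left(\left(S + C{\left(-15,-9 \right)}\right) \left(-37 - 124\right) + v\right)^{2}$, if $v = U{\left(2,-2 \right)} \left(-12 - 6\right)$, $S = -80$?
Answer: $620956561$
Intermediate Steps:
$v = -36$ ($v = 2 \left(-12 - 6\right) = 2 \left(-18\right) = -36$)
$\left(\left(S + C{\left(-15,-9 \right)}\right) \left(-37 - 124\right) + v\right)^{2} = \left(\left(-80 + 5 \left(-15\right)\right) \left(-37 - 124\right) - 36\right)^{2} = \left(\left(-80 - 75\right) \left(-161\right) - 36\right)^{2} = \left(\left(-155\right) \left(-161\right) - 36\right)^{2} = \left(24955 - 36\right)^{2} = 24919^{2} = 620956561$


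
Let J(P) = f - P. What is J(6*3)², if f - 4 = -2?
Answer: 256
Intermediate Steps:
f = 2 (f = 4 - 2 = 2)
J(P) = 2 - P
J(6*3)² = (2 - 6*3)² = (2 - 1*18)² = (2 - 18)² = (-16)² = 256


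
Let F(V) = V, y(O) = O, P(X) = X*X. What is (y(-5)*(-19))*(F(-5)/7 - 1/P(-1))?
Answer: -1140/7 ≈ -162.86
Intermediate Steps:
P(X) = X²
(y(-5)*(-19))*(F(-5)/7 - 1/P(-1)) = (-5*(-19))*(-5/7 - 1/((-1)²)) = 95*(-5*⅐ - 1/1) = 95*(-5/7 - 1*1) = 95*(-5/7 - 1) = 95*(-12/7) = -1140/7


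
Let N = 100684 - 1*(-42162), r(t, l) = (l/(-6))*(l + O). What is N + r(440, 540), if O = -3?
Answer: 94516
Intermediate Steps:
r(t, l) = -l*(-3 + l)/6 (r(t, l) = (l/(-6))*(l - 3) = (l*(-⅙))*(-3 + l) = (-l/6)*(-3 + l) = -l*(-3 + l)/6)
N = 142846 (N = 100684 + 42162 = 142846)
N + r(440, 540) = 142846 + (⅙)*540*(3 - 1*540) = 142846 + (⅙)*540*(3 - 540) = 142846 + (⅙)*540*(-537) = 142846 - 48330 = 94516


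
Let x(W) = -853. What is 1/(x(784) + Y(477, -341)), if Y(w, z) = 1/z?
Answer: -341/290874 ≈ -0.0011723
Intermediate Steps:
1/(x(784) + Y(477, -341)) = 1/(-853 + 1/(-341)) = 1/(-853 - 1/341) = 1/(-290874/341) = -341/290874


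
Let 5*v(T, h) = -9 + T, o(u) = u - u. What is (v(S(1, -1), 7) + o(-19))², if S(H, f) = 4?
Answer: 1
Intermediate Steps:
o(u) = 0
v(T, h) = -9/5 + T/5 (v(T, h) = (-9 + T)/5 = -9/5 + T/5)
(v(S(1, -1), 7) + o(-19))² = ((-9/5 + (⅕)*4) + 0)² = ((-9/5 + ⅘) + 0)² = (-1 + 0)² = (-1)² = 1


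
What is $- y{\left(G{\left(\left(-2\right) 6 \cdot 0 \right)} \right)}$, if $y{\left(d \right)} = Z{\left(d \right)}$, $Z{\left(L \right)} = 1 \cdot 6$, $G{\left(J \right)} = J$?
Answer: $-6$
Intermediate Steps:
$Z{\left(L \right)} = 6$
$y{\left(d \right)} = 6$
$- y{\left(G{\left(\left(-2\right) 6 \cdot 0 \right)} \right)} = \left(-1\right) 6 = -6$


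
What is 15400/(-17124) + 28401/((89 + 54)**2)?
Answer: 42856031/87542169 ≈ 0.48955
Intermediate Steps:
15400/(-17124) + 28401/((89 + 54)**2) = 15400*(-1/17124) + 28401/(143**2) = -3850/4281 + 28401/20449 = 42856031/87542169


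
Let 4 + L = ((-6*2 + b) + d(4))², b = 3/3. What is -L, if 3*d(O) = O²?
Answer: -253/9 ≈ -28.111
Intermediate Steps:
b = 1 (b = 3*(⅓) = 1)
d(O) = O²/3
L = 253/9 (L = -4 + ((-6*2 + 1) + (⅓)*4²)² = -4 + ((-12 + 1) + (⅓)*16)² = -4 + (-11 + 16/3)² = -4 + (-17/3)² = -4 + 289/9 = 253/9 ≈ 28.111)
-L = -1*253/9 = -253/9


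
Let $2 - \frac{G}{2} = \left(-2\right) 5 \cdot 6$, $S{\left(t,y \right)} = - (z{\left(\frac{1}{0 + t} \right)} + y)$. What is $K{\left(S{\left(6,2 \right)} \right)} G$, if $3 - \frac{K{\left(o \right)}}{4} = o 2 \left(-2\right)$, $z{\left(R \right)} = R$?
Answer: $- \frac{8432}{3} \approx -2810.7$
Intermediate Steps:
$S{\left(t,y \right)} = - y - \frac{1}{t}$ ($S{\left(t,y \right)} = - (\frac{1}{0 + t} + y) = - (\frac{1}{t} + y) = - (y + \frac{1}{t}) = - y - \frac{1}{t}$)
$G = 124$ ($G = 4 - 2 \left(-2\right) 5 \cdot 6 = 4 - 2 \left(\left(-10\right) 6\right) = 4 - -120 = 4 + 120 = 124$)
$K{\left(o \right)} = 12 + 16 o$ ($K{\left(o \right)} = 12 - 4 o 2 \left(-2\right) = 12 - 4 \cdot 2 o \left(-2\right) = 12 - 4 \left(- 4 o\right) = 12 + 16 o$)
$K{\left(S{\left(6,2 \right)} \right)} G = \left(12 + 16 \left(\left(-1\right) 2 - \frac{1}{6}\right)\right) 124 = \left(12 + 16 \left(-2 - \frac{1}{6}\right)\right) 124 = \left(12 + 16 \left(- \frac{13}{6}\right)\right) 124 = \left(12 - \frac{104}{3}\right) 124 = \left(- \frac{68}{3}\right) 124 = - \frac{8432}{3}$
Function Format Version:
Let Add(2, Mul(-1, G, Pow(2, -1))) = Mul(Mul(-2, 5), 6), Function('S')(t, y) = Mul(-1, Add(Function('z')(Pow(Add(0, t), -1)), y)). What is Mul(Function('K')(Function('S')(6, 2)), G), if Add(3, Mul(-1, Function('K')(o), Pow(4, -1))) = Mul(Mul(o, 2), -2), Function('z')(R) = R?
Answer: Rational(-8432, 3) ≈ -2810.7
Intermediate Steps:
Function('S')(t, y) = Add(Mul(-1, y), Mul(-1, Pow(t, -1))) (Function('S')(t, y) = Mul(-1, Add(Pow(Add(0, t), -1), y)) = Mul(-1, Add(Pow(t, -1), y)) = Mul(-1, Add(y, Pow(t, -1))) = Add(Mul(-1, y), Mul(-1, Pow(t, -1))))
G = 124 (G = Add(4, Mul(-2, Mul(Mul(-2, 5), 6))) = Add(4, Mul(-2, Mul(-10, 6))) = Add(4, Mul(-2, -60)) = Add(4, 120) = 124)
Function('K')(o) = Add(12, Mul(16, o)) (Function('K')(o) = Add(12, Mul(-4, Mul(Mul(o, 2), -2))) = Add(12, Mul(-4, Mul(Mul(2, o), -2))) = Add(12, Mul(-4, Mul(-4, o))) = Add(12, Mul(16, o)))
Mul(Function('K')(Function('S')(6, 2)), G) = Mul(Add(12, Mul(16, Add(Mul(-1, 2), Mul(-1, Pow(6, -1))))), 124) = Mul(Add(12, Mul(16, Add(-2, Mul(-1, Rational(1, 6))))), 124) = Mul(Add(12, Mul(16, Add(-2, Rational(-1, 6)))), 124) = Mul(Add(12, Mul(16, Rational(-13, 6))), 124) = Mul(Add(12, Rational(-104, 3)), 124) = Mul(Rational(-68, 3), 124) = Rational(-8432, 3)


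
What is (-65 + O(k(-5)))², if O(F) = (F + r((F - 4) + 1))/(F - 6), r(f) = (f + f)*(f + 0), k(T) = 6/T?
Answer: 1094116/225 ≈ 4862.7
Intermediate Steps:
r(f) = 2*f² (r(f) = (2*f)*f = 2*f²)
O(F) = (F + 2*(-3 + F)²)/(-6 + F) (O(F) = (F + 2*((F - 4) + 1)²)/(F - 6) = (F + 2*((-4 + F) + 1)²)/(-6 + F) = (F + 2*(-3 + F)²)/(-6 + F))
(-65 + O(k(-5)))² = (-65 + (6/(-5) + 2*(-3 + 6/(-5))²)/(-6 + 6/(-5)))² = (-65 + (6*(-⅕) + 2*(-3 + 6*(-⅕))²)/(-6 + 6*(-⅕)))² = (-65 + (-6/5 + 2*(-3 - 6/5)²)/(-6 - 6/5))² = (-65 + (-6/5 + 2*(-21/5)²)/(-36/5))² = (-65 - 5*(-6/5 + 2*(441/25))/36)² = (-65 - 5*(-6/5 + 882/25)/36)² = (-65 - 5/36*852/25)² = (-65 - 71/15)² = (-1046/15)² = 1094116/225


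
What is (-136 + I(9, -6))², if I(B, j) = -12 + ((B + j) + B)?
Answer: 18496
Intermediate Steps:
I(B, j) = -12 + j + 2*B (I(B, j) = -12 + (j + 2*B) = -12 + j + 2*B)
(-136 + I(9, -6))² = (-136 + (-12 - 6 + 2*9))² = (-136 + (-12 - 6 + 18))² = (-136 + 0)² = (-136)² = 18496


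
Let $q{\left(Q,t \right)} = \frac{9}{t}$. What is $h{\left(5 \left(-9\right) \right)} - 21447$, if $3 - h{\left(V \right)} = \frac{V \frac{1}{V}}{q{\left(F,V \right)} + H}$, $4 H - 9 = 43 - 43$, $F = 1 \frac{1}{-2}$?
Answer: $- \frac{879224}{41} \approx -21445.0$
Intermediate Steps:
$F = - \frac{1}{2}$ ($F = 1 \left(- \frac{1}{2}\right) = - \frac{1}{2} \approx -0.5$)
$H = \frac{9}{4}$ ($H = \frac{9}{4} + \frac{43 - 43}{4} = \frac{9}{4} + \frac{1}{4} \cdot 0 = \frac{9}{4} + 0 = \frac{9}{4} \approx 2.25$)
$h{\left(V \right)} = 3 - \frac{1}{\frac{9}{4} + \frac{9}{V}}$ ($h{\left(V \right)} = 3 - \frac{V \frac{1}{V}}{\frac{9}{V} + \frac{9}{4}} = 3 - 1 \frac{1}{\frac{9}{4} + \frac{9}{V}} = 3 - \frac{1}{\frac{9}{4} + \frac{9}{V}}$)
$h{\left(5 \left(-9\right) \right)} - 21447 = \frac{108 + 23 \cdot 5 \left(-9\right)}{9 \left(4 + 5 \left(-9\right)\right)} - 21447 = \frac{108 + 23 \left(-45\right)}{9 \left(4 - 45\right)} - 21447 = \frac{108 - 1035}{9 \left(-41\right)} - 21447 = \frac{1}{9} \left(- \frac{1}{41}\right) \left(-927\right) - 21447 = \frac{103}{41} - 21447 = - \frac{879224}{41}$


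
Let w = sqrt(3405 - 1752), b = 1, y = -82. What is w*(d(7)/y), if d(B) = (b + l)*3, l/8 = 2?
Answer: -51*sqrt(1653)/82 ≈ -25.287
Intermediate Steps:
l = 16 (l = 8*2 = 16)
d(B) = 51 (d(B) = (1 + 16)*3 = 17*3 = 51)
w = sqrt(1653) ≈ 40.657
w*(d(7)/y) = sqrt(1653)*(51/(-82)) = sqrt(1653)*(51*(-1/82)) = sqrt(1653)*(-51/82) = -51*sqrt(1653)/82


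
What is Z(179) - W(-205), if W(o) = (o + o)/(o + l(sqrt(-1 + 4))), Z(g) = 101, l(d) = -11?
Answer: 10703/108 ≈ 99.102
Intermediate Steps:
W(o) = 2*o/(-11 + o) (W(o) = (o + o)/(o - 11) = (2*o)/(-11 + o) = 2*o/(-11 + o))
Z(179) - W(-205) = 101 - 2*(-205)/(-11 - 205) = 101 - 2*(-205)/(-216) = 101 - 2*(-205)*(-1)/216 = 101 - 1*205/108 = 101 - 205/108 = 10703/108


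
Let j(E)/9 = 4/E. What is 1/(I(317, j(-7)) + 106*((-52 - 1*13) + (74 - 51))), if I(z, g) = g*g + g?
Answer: -49/217104 ≈ -0.00022570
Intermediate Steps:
j(E) = 36/E (j(E) = 9*(4/E) = 36/E)
I(z, g) = g + g² (I(z, g) = g² + g = g + g²)
1/(I(317, j(-7)) + 106*((-52 - 1*13) + (74 - 51))) = 1/((36/(-7))*(1 + 36/(-7)) + 106*((-52 - 1*13) + (74 - 51))) = 1/((36*(-⅐))*(1 + 36*(-⅐)) + 106*((-52 - 13) + 23)) = 1/(-36*(1 - 36/7)/7 + 106*(-65 + 23)) = 1/(-36/7*(-29/7) + 106*(-42)) = 1/(1044/49 - 4452) = 1/(-217104/49) = -49/217104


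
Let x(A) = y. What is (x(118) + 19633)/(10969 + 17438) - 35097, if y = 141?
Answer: -996980705/28407 ≈ -35096.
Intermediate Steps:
x(A) = 141
(x(118) + 19633)/(10969 + 17438) - 35097 = (141 + 19633)/(10969 + 17438) - 35097 = 19774/28407 - 35097 = -996980705/28407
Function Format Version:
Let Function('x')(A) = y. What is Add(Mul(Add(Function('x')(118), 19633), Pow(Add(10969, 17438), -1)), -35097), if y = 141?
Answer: Rational(-996980705, 28407) ≈ -35096.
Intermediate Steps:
Function('x')(A) = 141
Add(Mul(Add(Function('x')(118), 19633), Pow(Add(10969, 17438), -1)), -35097) = Add(Mul(Add(141, 19633), Pow(Add(10969, 17438), -1)), -35097) = Add(Mul(19774, Pow(28407, -1)), -35097) = Add(Mul(19774, Rational(1, 28407)), -35097) = Add(Rational(19774, 28407), -35097) = Rational(-996980705, 28407)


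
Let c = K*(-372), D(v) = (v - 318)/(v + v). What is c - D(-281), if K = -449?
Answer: 93869137/562 ≈ 1.6703e+5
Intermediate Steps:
D(v) = (-318 + v)/(2*v) (D(v) = (-318 + v)/((2*v)) = (-318 + v)*(1/(2*v)) = (-318 + v)/(2*v))
c = 167028 (c = -449*(-372) = 167028)
c - D(-281) = 167028 - (-318 - 281)/(2*(-281)) = 167028 - (-1)*(-599)/(2*281) = 167028 - 1*599/562 = 167028 - 599/562 = 93869137/562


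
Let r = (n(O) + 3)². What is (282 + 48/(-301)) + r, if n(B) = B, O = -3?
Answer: 84834/301 ≈ 281.84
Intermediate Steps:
r = 0 (r = (-3 + 3)² = 0² = 0)
(282 + 48/(-301)) + r = (282 + 48/(-301)) + 0 = (282 + 48*(-1/301)) + 0 = (282 - 48/301) + 0 = 84834/301 + 0 = 84834/301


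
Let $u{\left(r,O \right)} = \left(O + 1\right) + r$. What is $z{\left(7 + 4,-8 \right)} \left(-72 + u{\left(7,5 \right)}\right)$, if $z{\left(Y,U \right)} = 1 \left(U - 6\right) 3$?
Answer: $2478$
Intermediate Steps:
$u{\left(r,O \right)} = 1 + O + r$ ($u{\left(r,O \right)} = \left(1 + O\right) + r = 1 + O + r$)
$z{\left(Y,U \right)} = -18 + 3 U$ ($z{\left(Y,U \right)} = 1 \left(U - 6\right) 3 = 1 \left(-6 + U\right) 3 = \left(-6 + U\right) 3 = -18 + 3 U$)
$z{\left(7 + 4,-8 \right)} \left(-72 + u{\left(7,5 \right)}\right) = \left(-18 + 3 \left(-8\right)\right) \left(-72 + \left(1 + 5 + 7\right)\right) = \left(-18 - 24\right) \left(-72 + 13\right) = \left(-42\right) \left(-59\right) = 2478$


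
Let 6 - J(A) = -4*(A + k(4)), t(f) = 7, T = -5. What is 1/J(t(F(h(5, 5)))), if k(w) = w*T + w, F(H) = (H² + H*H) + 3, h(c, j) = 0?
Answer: -1/30 ≈ -0.033333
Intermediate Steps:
F(H) = 3 + 2*H² (F(H) = (H² + H²) + 3 = 2*H² + 3 = 3 + 2*H²)
k(w) = -4*w (k(w) = w*(-5) + w = -5*w + w = -4*w)
J(A) = -58 + 4*A (J(A) = 6 - (-4)*(A - 4*4) = 6 - (-4)*(A - 16) = 6 - (-4)*(-16 + A) = 6 - (64 - 4*A) = 6 + (-64 + 4*A) = -58 + 4*A)
1/J(t(F(h(5, 5)))) = 1/(-58 + 4*7) = 1/(-58 + 28) = 1/(-30) = -1/30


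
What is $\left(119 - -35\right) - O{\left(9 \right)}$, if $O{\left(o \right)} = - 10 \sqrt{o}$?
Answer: $184$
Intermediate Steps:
$\left(119 - -35\right) - O{\left(9 \right)} = \left(119 - -35\right) - - 10 \sqrt{9} = \left(119 + 35\right) - \left(-10\right) 3 = 154 - -30 = 154 + 30 = 184$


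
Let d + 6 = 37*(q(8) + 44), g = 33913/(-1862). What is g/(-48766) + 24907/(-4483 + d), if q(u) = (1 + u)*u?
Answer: -2261606005983/17888051524 ≈ -126.43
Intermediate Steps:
g = -33913/1862 (g = 33913*(-1/1862) = -33913/1862 ≈ -18.213)
q(u) = u*(1 + u)
d = 4286 (d = -6 + 37*(8*(1 + 8) + 44) = -6 + 37*(8*9 + 44) = -6 + 37*(72 + 44) = -6 + 37*116 = -6 + 4292 = 4286)
g/(-48766) + 24907/(-4483 + d) = -33913/1862/(-48766) + 24907/(-4483 + 4286) = -33913/1862*(-1/48766) + 24907/(-197) = 33913/90802292 + 24907*(-1/197) = 33913/90802292 - 24907/197 = -2261606005983/17888051524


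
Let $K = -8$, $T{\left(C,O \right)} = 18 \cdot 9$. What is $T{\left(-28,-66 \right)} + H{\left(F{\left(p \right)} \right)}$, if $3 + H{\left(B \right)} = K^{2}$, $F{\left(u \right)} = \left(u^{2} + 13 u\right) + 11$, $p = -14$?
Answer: $223$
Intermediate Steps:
$T{\left(C,O \right)} = 162$
$F{\left(u \right)} = 11 + u^{2} + 13 u$
$H{\left(B \right)} = 61$ ($H{\left(B \right)} = -3 + \left(-8\right)^{2} = -3 + 64 = 61$)
$T{\left(-28,-66 \right)} + H{\left(F{\left(p \right)} \right)} = 162 + 61 = 223$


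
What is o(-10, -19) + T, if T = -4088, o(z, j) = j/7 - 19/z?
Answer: -286217/70 ≈ -4088.8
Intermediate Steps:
o(z, j) = -19/z + j/7 (o(z, j) = j*(1/7) - 19/z = j/7 - 19/z = -19/z + j/7)
o(-10, -19) + T = (-19/(-10) + (1/7)*(-19)) - 4088 = (-19*(-1/10) - 19/7) - 4088 = (19/10 - 19/7) - 4088 = -57/70 - 4088 = -286217/70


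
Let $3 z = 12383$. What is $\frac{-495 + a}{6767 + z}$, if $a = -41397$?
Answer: $- \frac{31419}{8171} \approx -3.8452$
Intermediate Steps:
$z = \frac{12383}{3}$ ($z = \frac{1}{3} \cdot 12383 = \frac{12383}{3} \approx 4127.7$)
$\frac{-495 + a}{6767 + z} = \frac{-495 - 41397}{6767 + \frac{12383}{3}} = - \frac{41892}{\frac{32684}{3}} = \left(-41892\right) \frac{3}{32684} = - \frac{31419}{8171}$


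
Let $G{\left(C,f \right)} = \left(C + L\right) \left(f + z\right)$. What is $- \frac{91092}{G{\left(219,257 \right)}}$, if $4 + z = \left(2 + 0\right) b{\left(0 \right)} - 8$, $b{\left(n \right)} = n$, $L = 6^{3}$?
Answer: $- \frac{30364}{35525} \approx -0.85472$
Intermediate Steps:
$L = 216$
$z = -12$ ($z = -4 - \left(8 - \left(2 + 0\right) 0\right) = -4 + \left(2 \cdot 0 - 8\right) = -4 + \left(0 - 8\right) = -4 - 8 = -12$)
$G{\left(C,f \right)} = \left(-12 + f\right) \left(216 + C\right)$ ($G{\left(C,f \right)} = \left(C + 216\right) \left(f - 12\right) = \left(216 + C\right) \left(-12 + f\right) = \left(-12 + f\right) \left(216 + C\right)$)
$- \frac{91092}{G{\left(219,257 \right)}} = - \frac{91092}{-2592 - 2628 + 216 \cdot 257 + 219 \cdot 257} = - \frac{91092}{-2592 - 2628 + 55512 + 56283} = - \frac{91092}{106575} = \left(-91092\right) \frac{1}{106575} = - \frac{30364}{35525}$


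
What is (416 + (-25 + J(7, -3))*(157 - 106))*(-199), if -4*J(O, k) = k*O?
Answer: 470635/4 ≈ 1.1766e+5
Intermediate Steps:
J(O, k) = -O*k/4 (J(O, k) = -k*O/4 = -O*k/4)
(416 + (-25 + J(7, -3))*(157 - 106))*(-199) = (416 + (-25 - ¼*7*(-3))*(157 - 106))*(-199) = (416 + (-25 + 21/4)*51)*(-199) = (416 - 79/4*51)*(-199) = (416 - 4029/4)*(-199) = -2365/4*(-199) = 470635/4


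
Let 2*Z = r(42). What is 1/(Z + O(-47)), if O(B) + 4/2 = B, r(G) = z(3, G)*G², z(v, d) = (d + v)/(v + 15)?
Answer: 1/2156 ≈ 0.00046382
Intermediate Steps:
z(v, d) = (d + v)/(15 + v)
r(G) = G²*(⅙ + G/18) (r(G) = ((G + 3)/(15 + 3))*G² = ((3 + G)/18)*G² = (⅙ + G/18)*G² = G²*(⅙ + G/18))
Z = 2205 (Z = ((1/18)*42²*(3 + 42))/2 = ((1/18)*1764*45)/2 = (½)*4410 = 2205)
O(B) = -2 + B
1/(Z + O(-47)) = 1/(2205 + (-2 - 47)) = 1/(2205 - 49) = 1/2156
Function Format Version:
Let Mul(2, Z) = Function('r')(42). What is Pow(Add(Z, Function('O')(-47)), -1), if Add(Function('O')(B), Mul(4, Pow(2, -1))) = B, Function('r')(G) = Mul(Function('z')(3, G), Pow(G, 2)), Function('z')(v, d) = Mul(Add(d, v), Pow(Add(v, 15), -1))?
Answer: Rational(1, 2156) ≈ 0.00046382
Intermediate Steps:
Function('z')(v, d) = Mul(Pow(Add(15, v), -1), Add(d, v)) (Function('z')(v, d) = Mul(Add(d, v), Pow(Add(15, v), -1)) = Mul(Pow(Add(15, v), -1), Add(d, v)))
Function('r')(G) = Mul(Pow(G, 2), Add(Rational(1, 6), Mul(Rational(1, 18), G))) (Function('r')(G) = Mul(Mul(Pow(Add(15, 3), -1), Add(G, 3)), Pow(G, 2)) = Mul(Mul(Pow(18, -1), Add(3, G)), Pow(G, 2)) = Mul(Mul(Rational(1, 18), Add(3, G)), Pow(G, 2)) = Mul(Add(Rational(1, 6), Mul(Rational(1, 18), G)), Pow(G, 2)) = Mul(Pow(G, 2), Add(Rational(1, 6), Mul(Rational(1, 18), G))))
Z = 2205 (Z = Mul(Rational(1, 2), Mul(Rational(1, 18), Pow(42, 2), Add(3, 42))) = Mul(Rational(1, 2), Mul(Rational(1, 18), 1764, 45)) = Mul(Rational(1, 2), 4410) = 2205)
Function('O')(B) = Add(-2, B)
Pow(Add(Z, Function('O')(-47)), -1) = Pow(Add(2205, Add(-2, -47)), -1) = Pow(Add(2205, -49), -1) = Pow(2156, -1) = Rational(1, 2156)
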